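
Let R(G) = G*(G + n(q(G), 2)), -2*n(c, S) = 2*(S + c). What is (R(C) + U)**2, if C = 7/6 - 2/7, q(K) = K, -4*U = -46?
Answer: 167281/1764 ≈ 94.830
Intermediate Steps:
U = 23/2 (U = -1/4*(-46) = 23/2 ≈ 11.500)
n(c, S) = -S - c (n(c, S) = -(S + c) = -(2*S + 2*c)/2 = -S - c)
C = 37/42 (C = 7*(1/6) - 2*1/7 = 7/6 - 2/7 = 37/42 ≈ 0.88095)
R(G) = -2*G (R(G) = G*(G + (-1*2 - G)) = G*(G + (-2 - G)) = G*(-2) = -2*G)
(R(C) + U)**2 = (-2*37/42 + 23/2)**2 = (-37/21 + 23/2)**2 = (409/42)**2 = 167281/1764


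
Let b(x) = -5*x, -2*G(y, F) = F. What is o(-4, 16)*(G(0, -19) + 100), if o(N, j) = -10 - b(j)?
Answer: 7665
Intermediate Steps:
G(y, F) = -F/2
o(N, j) = -10 + 5*j (o(N, j) = -10 - (-5)*j = -10 + 5*j)
o(-4, 16)*(G(0, -19) + 100) = (-10 + 5*16)*(-½*(-19) + 100) = (-10 + 80)*(19/2 + 100) = 70*(219/2) = 7665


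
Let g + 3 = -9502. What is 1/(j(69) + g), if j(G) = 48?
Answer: -1/9457 ≈ -0.00010574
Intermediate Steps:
g = -9505 (g = -3 - 9502 = -9505)
1/(j(69) + g) = 1/(48 - 9505) = 1/(-9457) = -1/9457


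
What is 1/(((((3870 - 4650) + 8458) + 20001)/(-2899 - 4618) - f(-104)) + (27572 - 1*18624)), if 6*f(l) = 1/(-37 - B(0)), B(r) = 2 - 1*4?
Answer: 1578570/14119239287 ≈ 0.00011180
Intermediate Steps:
B(r) = -2 (B(r) = 2 - 4 = -2)
f(l) = -1/210 (f(l) = 1/(6*(-37 - 1*(-2))) = 1/(6*(-37 + 2)) = (⅙)/(-35) = (⅙)*(-1/35) = -1/210)
1/(((((3870 - 4650) + 8458) + 20001)/(-2899 - 4618) - f(-104)) + (27572 - 1*18624)) = 1/(((((3870 - 4650) + 8458) + 20001)/(-2899 - 4618) - 1*(-1/210)) + (27572 - 1*18624)) = 1/((((-780 + 8458) + 20001)/(-7517) + 1/210) + (27572 - 18624)) = 1/(((7678 + 20001)*(-1/7517) + 1/210) + 8948) = 1/((27679*(-1/7517) + 1/210) + 8948) = 1/((-27679/7517 + 1/210) + 8948) = 1/(-5805073/1578570 + 8948) = 1/(14119239287/1578570) = 1578570/14119239287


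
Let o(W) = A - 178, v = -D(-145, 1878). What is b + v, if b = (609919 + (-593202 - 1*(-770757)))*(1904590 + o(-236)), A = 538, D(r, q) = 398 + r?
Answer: 1500098596047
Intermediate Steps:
v = -253 (v = -(398 - 145) = -1*253 = -253)
o(W) = 360 (o(W) = 538 - 178 = 360)
b = 1500098596300 (b = (609919 + (-593202 - 1*(-770757)))*(1904590 + 360) = (609919 + (-593202 + 770757))*1904950 = (609919 + 177555)*1904950 = 787474*1904950 = 1500098596300)
b + v = 1500098596300 - 253 = 1500098596047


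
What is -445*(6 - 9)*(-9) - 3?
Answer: -12018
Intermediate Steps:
-445*(6 - 9)*(-9) - 3 = -(-1335)*(-9) - 3 = -445*27 - 3 = -12015 - 3 = -12018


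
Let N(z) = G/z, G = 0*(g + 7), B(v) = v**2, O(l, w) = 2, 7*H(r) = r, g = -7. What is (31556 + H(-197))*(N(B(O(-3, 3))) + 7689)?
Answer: 1696923855/7 ≈ 2.4242e+8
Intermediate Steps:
H(r) = r/7
G = 0 (G = 0*(-7 + 7) = 0*0 = 0)
N(z) = 0 (N(z) = 0/z = 0)
(31556 + H(-197))*(N(B(O(-3, 3))) + 7689) = (31556 + (1/7)*(-197))*(0 + 7689) = (31556 - 197/7)*7689 = (220695/7)*7689 = 1696923855/7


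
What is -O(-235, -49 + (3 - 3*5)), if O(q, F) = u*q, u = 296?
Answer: 69560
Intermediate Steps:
O(q, F) = 296*q
-O(-235, -49 + (3 - 3*5)) = -296*(-235) = -1*(-69560) = 69560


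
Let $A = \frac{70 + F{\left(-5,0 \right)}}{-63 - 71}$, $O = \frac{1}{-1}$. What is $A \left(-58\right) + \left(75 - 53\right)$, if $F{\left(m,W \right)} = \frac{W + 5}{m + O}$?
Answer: $\frac{20879}{402} \approx 51.938$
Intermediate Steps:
$O = -1$
$F{\left(m,W \right)} = \frac{5 + W}{-1 + m}$ ($F{\left(m,W \right)} = \frac{W + 5}{m - 1} = \frac{5 + W}{-1 + m}$)
$A = - \frac{415}{804}$ ($A = \frac{70 + \frac{5 + 0}{-1 - 5}}{-63 - 71} = \frac{70 + \frac{1}{-6} \cdot 5}{-134} = \left(70 - \frac{5}{6}\right) \left(- \frac{1}{134}\right) = \frac{415}{6} \left(- \frac{1}{134}\right) = - \frac{415}{804} \approx -0.51617$)
$A \left(-58\right) + \left(75 - 53\right) = \left(- \frac{415}{804}\right) \left(-58\right) + \left(75 - 53\right) = \frac{12035}{402} + 22 = \frac{20879}{402}$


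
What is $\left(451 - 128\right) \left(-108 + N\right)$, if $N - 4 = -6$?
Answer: $-35530$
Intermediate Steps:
$N = -2$ ($N = 4 - 6 = -2$)
$\left(451 - 128\right) \left(-108 + N\right) = \left(451 - 128\right) \left(-108 - 2\right) = \left(451 - 128\right) \left(-110\right) = 323 \left(-110\right) = -35530$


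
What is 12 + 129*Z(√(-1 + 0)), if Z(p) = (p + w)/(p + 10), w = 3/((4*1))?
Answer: 4617/202 + 4773*I/404 ≈ 22.856 + 11.814*I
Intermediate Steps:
w = ¾ (w = 3/4 = 3*(¼) = ¾ ≈ 0.75000)
Z(p) = (¾ + p)/(10 + p) (Z(p) = (p + ¾)/(p + 10) = (¾ + p)/(10 + p))
12 + 129*Z(√(-1 + 0)) = 12 + 129*((¾ + √(-1 + 0))/(10 + √(-1 + 0))) = 12 + 129*((¾ + √(-1))/(10 + √(-1))) = 12 + 129*((¾ + I)/(10 + I)) = 12 + 129*(((10 - I)/101)*(¾ + I)) = 12 + 129*((10 - I)*(¾ + I)/101) = 12 + 129*(10 - I)*(¾ + I)/101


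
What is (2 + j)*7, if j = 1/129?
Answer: 1813/129 ≈ 14.054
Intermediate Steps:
j = 1/129 ≈ 0.0077519
(2 + j)*7 = (2 + 1/129)*7 = (259/129)*7 = 1813/129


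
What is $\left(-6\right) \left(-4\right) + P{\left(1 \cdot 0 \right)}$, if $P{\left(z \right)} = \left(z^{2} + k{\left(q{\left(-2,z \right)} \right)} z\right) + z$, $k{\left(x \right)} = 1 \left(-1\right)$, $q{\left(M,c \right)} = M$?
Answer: $24$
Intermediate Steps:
$k{\left(x \right)} = -1$
$P{\left(z \right)} = z^{2}$ ($P{\left(z \right)} = \left(z^{2} - z\right) + z = z^{2}$)
$\left(-6\right) \left(-4\right) + P{\left(1 \cdot 0 \right)} = \left(-6\right) \left(-4\right) + \left(1 \cdot 0\right)^{2} = 24 + 0^{2} = 24 + 0 = 24$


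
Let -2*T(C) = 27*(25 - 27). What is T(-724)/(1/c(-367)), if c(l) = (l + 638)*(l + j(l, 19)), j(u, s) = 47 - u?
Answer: 343899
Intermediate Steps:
T(C) = 27 (T(C) = -27*(25 - 27)/2 = -27*(-2)/2 = -½*(-54) = 27)
c(l) = 29986 + 47*l (c(l) = (l + 638)*(l + (47 - l)) = (638 + l)*47 = 29986 + 47*l)
T(-724)/(1/c(-367)) = 27/(1/(29986 + 47*(-367))) = 27/(1/(29986 - 17249)) = 27/(1/12737) = 27*12737 = 343899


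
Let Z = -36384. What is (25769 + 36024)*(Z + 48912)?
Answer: 774142704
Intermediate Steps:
(25769 + 36024)*(Z + 48912) = (25769 + 36024)*(-36384 + 48912) = 61793*12528 = 774142704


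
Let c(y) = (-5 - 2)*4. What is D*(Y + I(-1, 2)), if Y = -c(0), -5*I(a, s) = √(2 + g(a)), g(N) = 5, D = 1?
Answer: 28 - √7/5 ≈ 27.471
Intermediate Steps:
c(y) = -28 (c(y) = -7*4 = -28)
I(a, s) = -√7/5 (I(a, s) = -√(2 + 5)/5 = -√7/5)
Y = 28 (Y = -1*(-28) = 28)
D*(Y + I(-1, 2)) = 1*(28 - √7/5) = 28 - √7/5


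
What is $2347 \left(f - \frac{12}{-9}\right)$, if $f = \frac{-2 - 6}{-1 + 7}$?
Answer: $0$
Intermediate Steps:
$f = - \frac{4}{3}$ ($f = - \frac{8}{6} = \left(-8\right) \frac{1}{6} = - \frac{4}{3} \approx -1.3333$)
$2347 \left(f - \frac{12}{-9}\right) = 2347 \left(- \frac{4}{3} - \frac{12}{-9}\right) = 2347 \left(- \frac{4}{3} - 12 \left(- \frac{1}{9}\right)\right) = 2347 \left(- \frac{4}{3} - - \frac{4}{3}\right) = 2347 \left(- \frac{4}{3} + \frac{4}{3}\right) = 2347 \cdot 0 = 0$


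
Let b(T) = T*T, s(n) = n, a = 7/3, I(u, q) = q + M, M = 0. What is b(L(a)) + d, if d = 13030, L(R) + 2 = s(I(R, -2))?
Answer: 13046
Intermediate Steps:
I(u, q) = q (I(u, q) = q + 0 = q)
a = 7/3 (a = 7*(⅓) = 7/3 ≈ 2.3333)
L(R) = -4 (L(R) = -2 - 2 = -4)
b(T) = T²
b(L(a)) + d = (-4)² + 13030 = 16 + 13030 = 13046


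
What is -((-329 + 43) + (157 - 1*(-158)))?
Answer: -29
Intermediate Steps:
-((-329 + 43) + (157 - 1*(-158))) = -(-286 + (157 + 158)) = -(-286 + 315) = -1*29 = -29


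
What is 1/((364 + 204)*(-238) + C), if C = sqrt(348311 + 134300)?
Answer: -135184/18274231245 - sqrt(482611)/18274231245 ≈ -7.4355e-6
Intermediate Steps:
C = sqrt(482611) ≈ 694.70
1/((364 + 204)*(-238) + C) = 1/((364 + 204)*(-238) + sqrt(482611)) = 1/(568*(-238) + sqrt(482611)) = 1/(-135184 + sqrt(482611))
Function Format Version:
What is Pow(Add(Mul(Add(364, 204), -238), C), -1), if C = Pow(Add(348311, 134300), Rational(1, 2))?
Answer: Add(Rational(-135184, 18274231245), Mul(Rational(-1, 18274231245), Pow(482611, Rational(1, 2)))) ≈ -7.4355e-6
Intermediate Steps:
C = Pow(482611, Rational(1, 2)) ≈ 694.70
Pow(Add(Mul(Add(364, 204), -238), C), -1) = Pow(Add(Mul(Add(364, 204), -238), Pow(482611, Rational(1, 2))), -1) = Pow(Add(Mul(568, -238), Pow(482611, Rational(1, 2))), -1) = Pow(Add(-135184, Pow(482611, Rational(1, 2))), -1)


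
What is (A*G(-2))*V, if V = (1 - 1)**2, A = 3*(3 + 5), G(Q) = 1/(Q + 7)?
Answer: 0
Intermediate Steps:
G(Q) = 1/(7 + Q)
A = 24 (A = 3*8 = 24)
V = 0 (V = 0**2 = 0)
(A*G(-2))*V = (24/(7 - 2))*0 = (24/5)*0 = 0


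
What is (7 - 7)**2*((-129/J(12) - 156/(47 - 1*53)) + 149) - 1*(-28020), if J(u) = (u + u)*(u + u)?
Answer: 28020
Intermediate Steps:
J(u) = 4*u**2 (J(u) = (2*u)*(2*u) = 4*u**2)
(7 - 7)**2*((-129/J(12) - 156/(47 - 1*53)) + 149) - 1*(-28020) = (7 - 7)**2*((-129/(4*12**2) - 156/(47 - 1*53)) + 149) - 1*(-28020) = 0**2*((-129/(4*144) - 156/(47 - 53)) + 149) + 28020 = 0*((-129/576 - 156/(-6)) + 149) + 28020 = 0*((-129*1/576 - 156*(-1/6)) + 149) + 28020 = 0*((-43/192 + 26) + 149) + 28020 = 0*(4949/192 + 149) + 28020 = 0*(33557/192) + 28020 = 0 + 28020 = 28020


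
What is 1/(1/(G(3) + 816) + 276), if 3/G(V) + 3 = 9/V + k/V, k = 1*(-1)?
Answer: 807/222733 ≈ 0.0036232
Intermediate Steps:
k = -1
G(V) = 3/(-3 + 8/V) (G(V) = 3/(-3 + (9/V - 1/V)) = 3/(-3 + 8/V))
1/(1/(G(3) + 816) + 276) = 1/(1/(-3*3/(-8 + 3*3) + 816) + 276) = 1/(1/(-3*3/(-8 + 9) + 816) + 276) = 1/(1/(-3*3/1 + 816) + 276) = 1/(1/(-3*3*1 + 816) + 276) = 1/(1/(-9 + 816) + 276) = 1/(1/807 + 276) = 1/(222733/807) = 807/222733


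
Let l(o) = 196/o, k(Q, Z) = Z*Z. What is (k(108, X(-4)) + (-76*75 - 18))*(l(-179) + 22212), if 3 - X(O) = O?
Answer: -22538538088/179 ≈ -1.2591e+8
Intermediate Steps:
X(O) = 3 - O
k(Q, Z) = Z²
(k(108, X(-4)) + (-76*75 - 18))*(l(-179) + 22212) = ((3 - 1*(-4))² + (-76*75 - 18))*(196/(-179) + 22212) = ((3 + 4)² + (-5700 - 18))*(196*(-1/179) + 22212) = (7² - 5718)*(-196/179 + 22212) = (49 - 5718)*(3975752/179) = -5669*3975752/179 = -22538538088/179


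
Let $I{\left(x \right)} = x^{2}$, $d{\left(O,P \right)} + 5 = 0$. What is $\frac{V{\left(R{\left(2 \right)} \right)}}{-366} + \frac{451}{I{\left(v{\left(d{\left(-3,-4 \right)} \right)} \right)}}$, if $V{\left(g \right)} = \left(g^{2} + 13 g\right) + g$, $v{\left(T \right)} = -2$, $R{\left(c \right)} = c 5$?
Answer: $\frac{27351}{244} \approx 112.09$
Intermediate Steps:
$R{\left(c \right)} = 5 c$
$d{\left(O,P \right)} = -5$ ($d{\left(O,P \right)} = -5 + 0 = -5$)
$V{\left(g \right)} = g^{2} + 14 g$
$\frac{V{\left(R{\left(2 \right)} \right)}}{-366} + \frac{451}{I{\left(v{\left(d{\left(-3,-4 \right)} \right)} \right)}} = \frac{5 \cdot 2 \left(14 + 5 \cdot 2\right)}{-366} + \frac{451}{\left(-2\right)^{2}} = 10 \left(14 + 10\right) \left(- \frac{1}{366}\right) + \frac{451}{4} = 10 \cdot 24 \left(- \frac{1}{366}\right) + 451 \cdot \frac{1}{4} = 240 \left(- \frac{1}{366}\right) + \frac{451}{4} = - \frac{40}{61} + \frac{451}{4} = \frac{27351}{244}$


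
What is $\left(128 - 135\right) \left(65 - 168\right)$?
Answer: $721$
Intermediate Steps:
$\left(128 - 135\right) \left(65 - 168\right) = - 7 \left(65 - 168\right) = \left(-7\right) \left(-103\right) = 721$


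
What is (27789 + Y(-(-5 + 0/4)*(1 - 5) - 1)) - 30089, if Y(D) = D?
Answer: -2321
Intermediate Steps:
(27789 + Y(-(-5 + 0/4)*(1 - 5) - 1)) - 30089 = (27789 + (-(-5 + 0/4)*(1 - 5) - 1)) - 30089 = (27789 + (-(-5 + 0*(1/4))*(-4) - 1)) - 30089 = (27789 + (-(-5 + 0)*(-4) - 1)) - 30089 = (27789 + (-(-5)*(-4) - 1)) - 30089 = (27789 + (-1*20 - 1)) - 30089 = (27789 + (-20 - 1)) - 30089 = (27789 - 21) - 30089 = 27768 - 30089 = -2321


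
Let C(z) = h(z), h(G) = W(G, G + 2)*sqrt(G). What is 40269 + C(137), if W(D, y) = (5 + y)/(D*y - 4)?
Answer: 40269 + 144*sqrt(137)/19039 ≈ 40269.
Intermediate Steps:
W(D, y) = (5 + y)/(-4 + D*y)
h(G) = sqrt(G)*(7 + G)/(-4 + G*(2 + G)) (h(G) = ((5 + (G + 2))/(-4 + G*(G + 2)))*sqrt(G) = ((5 + (2 + G))/(-4 + G*(2 + G)))*sqrt(G) = ((7 + G)/(-4 + G*(2 + G)))*sqrt(G) = sqrt(G)*(7 + G)/(-4 + G*(2 + G)))
C(z) = sqrt(z)*(7 + z)/(-4 + z*(2 + z))
40269 + C(137) = 40269 + sqrt(137)*(7 + 137)/(-4 + 137*(2 + 137)) = 40269 + sqrt(137)*144/(-4 + 137*139) = 40269 + sqrt(137)*144/(-4 + 19043) = 40269 + sqrt(137)*144/19039 = 40269 + sqrt(137)*(1/19039)*144 = 40269 + 144*sqrt(137)/19039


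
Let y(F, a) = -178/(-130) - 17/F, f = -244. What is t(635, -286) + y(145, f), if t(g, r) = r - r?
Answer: 472/377 ≈ 1.2520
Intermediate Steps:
t(g, r) = 0
y(F, a) = 89/65 - 17/F (y(F, a) = -178*(-1/130) - 17/F = 89/65 - 17/F)
t(635, -286) + y(145, f) = 0 + (89/65 - 17/145) = 0 + 472/377 = 472/377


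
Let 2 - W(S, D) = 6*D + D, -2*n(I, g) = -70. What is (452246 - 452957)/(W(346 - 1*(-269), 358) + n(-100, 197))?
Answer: 237/823 ≈ 0.28797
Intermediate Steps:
n(I, g) = 35 (n(I, g) = -½*(-70) = 35)
W(S, D) = 2 - 7*D (W(S, D) = 2 - (6*D + D) = 2 - 7*D)
(452246 - 452957)/(W(346 - 1*(-269), 358) + n(-100, 197)) = (452246 - 452957)/((2 - 7*358) + 35) = -711/((2 - 2506) + 35) = -711/(-2504 + 35) = -711/(-2469) = -711*(-1/2469) = 237/823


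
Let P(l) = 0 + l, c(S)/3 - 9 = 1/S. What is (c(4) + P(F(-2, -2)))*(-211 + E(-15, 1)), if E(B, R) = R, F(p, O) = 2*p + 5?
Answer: -12075/2 ≈ -6037.5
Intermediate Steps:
F(p, O) = 5 + 2*p
c(S) = 27 + 3/S
P(l) = l
(c(4) + P(F(-2, -2)))*(-211 + E(-15, 1)) = ((27 + 3/4) + (5 + 2*(-2)))*(-211 + 1) = ((27 + 3*(1/4)) + (5 - 4))*(-210) = ((27 + 3/4) + 1)*(-210) = (111/4 + 1)*(-210) = (115/4)*(-210) = -12075/2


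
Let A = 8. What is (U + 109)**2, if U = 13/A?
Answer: 783225/64 ≈ 12238.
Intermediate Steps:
U = 13/8 ≈ 1.6250
(U + 109)**2 = (13/8 + 109)**2 = (885/8)**2 = 783225/64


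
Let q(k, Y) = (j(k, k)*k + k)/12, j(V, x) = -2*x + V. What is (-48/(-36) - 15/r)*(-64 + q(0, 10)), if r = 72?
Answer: -72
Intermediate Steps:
j(V, x) = V - 2*x
q(k, Y) = -k²/12 + k/12 (q(k, Y) = ((k - 2*k)*k + k)/12 = ((-k)*k + k)*(1/12) = (-k² + k)*(1/12) = (k - k²)*(1/12) = -k²/12 + k/12)
(-48/(-36) - 15/r)*(-64 + q(0, 10)) = (-48/(-36) - 15/72)*(-64 + (1/12)*0*(1 - 1*0)) = (-48*(-1/36) - 15*1/72)*(-64 + (1/12)*0*(1 + 0)) = (4/3 - 5/24)*(-64 + (1/12)*0*1) = 9*(-64 + 0)/8 = (9/8)*(-64) = -72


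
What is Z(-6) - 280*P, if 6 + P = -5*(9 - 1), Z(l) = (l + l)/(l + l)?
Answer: 12881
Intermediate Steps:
Z(l) = 1 (Z(l) = (2*l)/((2*l)) = (2*l)*(1/(2*l)) = 1)
P = -46 (P = -6 - 5*(9 - 1) = -6 - 5*8 = -6 - 40 = -46)
Z(-6) - 280*P = 1 - 280*(-46) = 1 + 12880 = 12881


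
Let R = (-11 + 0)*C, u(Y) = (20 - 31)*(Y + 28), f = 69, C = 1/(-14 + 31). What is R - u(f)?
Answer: 18128/17 ≈ 1066.4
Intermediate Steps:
C = 1/17 ≈ 0.058824
u(Y) = -308 - 11*Y (u(Y) = -11*(28 + Y) = -308 - 11*Y)
R = -11/17 (R = (-11 + 0)*(1/17) = -11*1/17 = -11/17 ≈ -0.64706)
R - u(f) = -11/17 - (-308 - 11*69) = -11/17 - (-308 - 759) = -11/17 - 1*(-1067) = -11/17 + 1067 = 18128/17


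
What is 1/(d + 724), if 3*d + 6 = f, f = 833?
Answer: 3/2999 ≈ 0.0010003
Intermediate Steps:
d = 827/3 (d = -2 + (⅓)*833 = -2 + 833/3 = 827/3 ≈ 275.67)
1/(d + 724) = 1/(827/3 + 724) = 1/(2999/3) = 3/2999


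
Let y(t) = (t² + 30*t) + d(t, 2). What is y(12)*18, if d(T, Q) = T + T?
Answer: 9504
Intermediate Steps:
d(T, Q) = 2*T
y(t) = t² + 32*t (y(t) = (t² + 30*t) + 2*t = t² + 32*t)
y(12)*18 = (12*(32 + 12))*18 = (12*44)*18 = 528*18 = 9504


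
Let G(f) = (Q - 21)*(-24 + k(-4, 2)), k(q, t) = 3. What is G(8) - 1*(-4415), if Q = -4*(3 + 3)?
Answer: 5360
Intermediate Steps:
Q = -24 (Q = -4*6 = -24)
G(f) = 945 (G(f) = (-24 - 21)*(-24 + 3) = -45*(-21) = 945)
G(8) - 1*(-4415) = 945 - 1*(-4415) = 945 + 4415 = 5360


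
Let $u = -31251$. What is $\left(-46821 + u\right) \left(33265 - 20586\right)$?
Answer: $-989874888$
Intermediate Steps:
$\left(-46821 + u\right) \left(33265 - 20586\right) = \left(-46821 - 31251\right) \left(33265 - 20586\right) = \left(-78072\right) 12679 = -989874888$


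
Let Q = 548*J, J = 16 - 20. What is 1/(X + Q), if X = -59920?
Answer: -1/62112 ≈ -1.6100e-5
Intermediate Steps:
J = -4
Q = -2192 (Q = 548*(-4) = -2192)
1/(X + Q) = 1/(-59920 - 2192) = 1/(-62112) = -1/62112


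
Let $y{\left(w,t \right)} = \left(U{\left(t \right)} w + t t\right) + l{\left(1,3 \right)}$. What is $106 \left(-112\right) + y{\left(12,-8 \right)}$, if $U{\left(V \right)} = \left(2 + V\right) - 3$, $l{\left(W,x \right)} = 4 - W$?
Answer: $-11913$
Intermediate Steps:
$U{\left(V \right)} = -1 + V$
$y{\left(w,t \right)} = 3 + t^{2} + w \left(-1 + t\right)$ ($y{\left(w,t \right)} = \left(\left(-1 + t\right) w + t t\right) + \left(4 - 1\right) = \left(w \left(-1 + t\right) + t^{2}\right) + \left(4 - 1\right) = \left(t^{2} + w \left(-1 + t\right)\right) + 3 = 3 + t^{2} + w \left(-1 + t\right)$)
$106 \left(-112\right) + y{\left(12,-8 \right)} = 106 \left(-112\right) + \left(3 + \left(-8\right)^{2} + 12 \left(-1 - 8\right)\right) = -11872 + \left(3 + 64 + 12 \left(-9\right)\right) = -11872 + \left(3 + 64 - 108\right) = -11872 - 41 = -11913$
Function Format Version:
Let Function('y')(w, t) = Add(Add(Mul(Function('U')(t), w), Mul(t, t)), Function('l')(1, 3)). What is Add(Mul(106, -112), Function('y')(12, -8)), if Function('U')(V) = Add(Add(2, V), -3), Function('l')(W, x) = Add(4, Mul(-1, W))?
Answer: -11913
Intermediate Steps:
Function('U')(V) = Add(-1, V)
Function('y')(w, t) = Add(3, Pow(t, 2), Mul(w, Add(-1, t))) (Function('y')(w, t) = Add(Add(Mul(Add(-1, t), w), Mul(t, t)), Add(4, Mul(-1, 1))) = Add(Add(Mul(w, Add(-1, t)), Pow(t, 2)), Add(4, -1)) = Add(Add(Pow(t, 2), Mul(w, Add(-1, t))), 3) = Add(3, Pow(t, 2), Mul(w, Add(-1, t))))
Add(Mul(106, -112), Function('y')(12, -8)) = Add(Mul(106, -112), Add(3, Pow(-8, 2), Mul(12, Add(-1, -8)))) = Add(-11872, Add(3, 64, Mul(12, -9))) = Add(-11872, Add(3, 64, -108)) = Add(-11872, -41) = -11913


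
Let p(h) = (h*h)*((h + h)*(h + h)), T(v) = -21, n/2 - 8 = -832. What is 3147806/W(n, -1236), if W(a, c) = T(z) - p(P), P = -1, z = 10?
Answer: -3147806/25 ≈ -1.2591e+5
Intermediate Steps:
n = -1648 (n = 16 + 2*(-832) = 16 - 1664 = -1648)
p(h) = 4*h⁴ (p(h) = h²*((2*h)*(2*h)) = h²*(4*h²) = 4*h⁴)
W(a, c) = -25 (W(a, c) = -21 - 4*(-1)⁴ = -21 - 4 = -25)
3147806/W(n, -1236) = 3147806/(-25) = 3147806*(-1/25) = -3147806/25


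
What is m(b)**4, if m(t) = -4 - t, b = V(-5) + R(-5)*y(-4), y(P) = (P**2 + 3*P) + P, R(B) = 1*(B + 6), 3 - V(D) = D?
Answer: 20736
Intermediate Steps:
V(D) = 3 - D
R(B) = 6 + B (R(B) = 1*(6 + B) = 6 + B)
y(P) = P**2 + 4*P
b = 8 (b = (3 - 1*(-5)) + (6 - 5)*(-4*(4 - 4)) = (3 + 5) + 1*(-4*0) = 8 + 1*0 = 8 + 0 = 8)
m(b)**4 = (-4 - 1*8)**4 = (-4 - 8)**4 = (-12)**4 = 20736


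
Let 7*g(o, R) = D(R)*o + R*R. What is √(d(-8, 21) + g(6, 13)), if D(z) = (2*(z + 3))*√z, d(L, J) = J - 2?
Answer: √(2114 + 1344*√13)/7 ≈ 11.918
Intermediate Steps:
d(L, J) = -2 + J
D(z) = √z*(6 + 2*z) (D(z) = (2*(3 + z))*√z = (6 + 2*z)*√z = √z*(6 + 2*z))
g(o, R) = R²/7 + 2*o*√R*(3 + R)/7 (g(o, R) = ((2*√R*(3 + R))*o + R*R)/7 = (2*o*√R*(3 + R) + R²)/7 = (R² + 2*o*√R*(3 + R))/7 = R²/7 + 2*o*√R*(3 + R)/7)
√(d(-8, 21) + g(6, 13)) = √((-2 + 21) + ((⅐)*13² + (2/7)*6*√13*(3 + 13))) = √(19 + ((⅐)*169 + (2/7)*6*√13*16)) = √(19 + (169/7 + 192*√13/7)) = √(302/7 + 192*√13/7)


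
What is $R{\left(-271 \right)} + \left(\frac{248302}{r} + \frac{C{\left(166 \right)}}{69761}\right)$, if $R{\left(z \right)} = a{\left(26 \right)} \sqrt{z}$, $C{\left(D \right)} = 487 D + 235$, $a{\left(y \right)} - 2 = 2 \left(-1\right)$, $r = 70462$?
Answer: $\frac{11517321698}{2457749791} \approx 4.6861$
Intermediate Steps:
$a{\left(y \right)} = 0$ ($a{\left(y \right)} = 2 + 2 \left(-1\right) = 2 - 2 = 0$)
$C{\left(D \right)} = 235 + 487 D$
$R{\left(z \right)} = 0$ ($R{\left(z \right)} = 0 \sqrt{z} = 0$)
$R{\left(-271 \right)} + \left(\frac{248302}{r} + \frac{C{\left(166 \right)}}{69761}\right) = 0 + \left(\frac{248302}{70462} + \frac{235 + 487 \cdot 166}{69761}\right) = 0 + \left(248302 \cdot \frac{1}{70462} + \left(235 + 80842\right) \frac{1}{69761}\right) = 0 + \left(\frac{124151}{35231} + 81077 \cdot \frac{1}{69761}\right) = 0 + \left(\frac{124151}{35231} + \frac{81077}{69761}\right) = 0 + \frac{11517321698}{2457749791} = \frac{11517321698}{2457749791}$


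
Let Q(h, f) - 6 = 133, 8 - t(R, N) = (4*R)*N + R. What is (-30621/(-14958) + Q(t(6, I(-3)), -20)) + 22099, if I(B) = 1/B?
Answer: 110888875/4986 ≈ 22240.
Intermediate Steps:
I(B) = 1/B
t(R, N) = 8 - R - 4*N*R (t(R, N) = 8 - ((4*R)*N + R) = 8 - (4*N*R + R) = 8 - (R + 4*N*R) = 8 + (-R - 4*N*R) = 8 - R - 4*N*R)
Q(h, f) = 139 (Q(h, f) = 6 + 133 = 139)
(-30621/(-14958) + Q(t(6, I(-3)), -20)) + 22099 = (-30621/(-14958) + 139) + 22099 = (-30621*(-1/14958) + 139) + 22099 = (10207/4986 + 139) + 22099 = 703261/4986 + 22099 = 110888875/4986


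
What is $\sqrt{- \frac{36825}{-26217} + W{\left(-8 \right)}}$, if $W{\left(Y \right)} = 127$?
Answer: $\frac{4 \sqrt{68099143}}{2913} \approx 11.332$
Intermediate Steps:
$\sqrt{- \frac{36825}{-26217} + W{\left(-8 \right)}} = \sqrt{- \frac{36825}{-26217} + 127} = \sqrt{\left(-36825\right) \left(- \frac{1}{26217}\right) + 127} = \sqrt{\frac{12275}{8739} + 127} = \sqrt{\frac{1122128}{8739}} = \frac{4 \sqrt{68099143}}{2913}$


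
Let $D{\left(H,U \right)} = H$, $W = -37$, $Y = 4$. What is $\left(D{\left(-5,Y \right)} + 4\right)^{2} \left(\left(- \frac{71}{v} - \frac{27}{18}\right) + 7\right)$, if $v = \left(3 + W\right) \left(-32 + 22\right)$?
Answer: $\frac{1799}{340} \approx 5.2912$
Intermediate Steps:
$v = 340$ ($v = \left(3 - 37\right) \left(-32 + 22\right) = \left(-34\right) \left(-10\right) = 340$)
$\left(D{\left(-5,Y \right)} + 4\right)^{2} \left(\left(- \frac{71}{v} - \frac{27}{18}\right) + 7\right) = \left(-5 + 4\right)^{2} \left(\left(- \frac{71}{340} - \frac{27}{18}\right) + 7\right) = \left(-1\right)^{2} \left(\left(\left(-71\right) \frac{1}{340} - \frac{3}{2}\right) + 7\right) = 1 \left(\left(- \frac{71}{340} - \frac{3}{2}\right) + 7\right) = 1 \left(- \frac{581}{340} + 7\right) = 1 \cdot \frac{1799}{340} = \frac{1799}{340}$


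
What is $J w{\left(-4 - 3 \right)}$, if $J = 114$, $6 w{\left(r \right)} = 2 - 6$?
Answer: $-76$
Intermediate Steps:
$w{\left(r \right)} = - \frac{2}{3}$ ($w{\left(r \right)} = \frac{2 - 6}{6} = \frac{1}{6} \left(-4\right) = - \frac{2}{3}$)
$J w{\left(-4 - 3 \right)} = 114 \left(- \frac{2}{3}\right) = -76$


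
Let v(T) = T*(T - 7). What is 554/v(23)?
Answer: 277/184 ≈ 1.5054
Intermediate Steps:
v(T) = T*(-7 + T)
554/v(23) = 554/((23*(-7 + 23))) = 554/((23*16)) = 554/368 = 554*(1/368) = 277/184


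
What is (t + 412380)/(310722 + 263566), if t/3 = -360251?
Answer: -668373/574288 ≈ -1.1638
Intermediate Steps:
t = -1080753 (t = 3*(-360251) = -1080753)
(t + 412380)/(310722 + 263566) = (-1080753 + 412380)/(310722 + 263566) = -668373/574288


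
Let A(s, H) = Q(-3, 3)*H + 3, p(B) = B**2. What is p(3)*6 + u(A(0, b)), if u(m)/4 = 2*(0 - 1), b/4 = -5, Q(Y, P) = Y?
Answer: 46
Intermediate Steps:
b = -20 (b = 4*(-5) = -20)
A(s, H) = 3 - 3*H (A(s, H) = -3*H + 3 = 3 - 3*H)
u(m) = -8 (u(m) = 4*(2*(0 - 1)) = 4*(2*(-1)) = 4*(-2) = -8)
p(3)*6 + u(A(0, b)) = 3**2*6 - 8 = 9*6 - 8 = 54 - 8 = 46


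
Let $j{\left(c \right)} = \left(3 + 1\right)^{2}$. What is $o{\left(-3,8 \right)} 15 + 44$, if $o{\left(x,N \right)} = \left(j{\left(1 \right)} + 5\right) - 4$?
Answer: $299$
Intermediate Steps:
$j{\left(c \right)} = 16$ ($j{\left(c \right)} = 4^{2} = 16$)
$o{\left(x,N \right)} = 17$ ($o{\left(x,N \right)} = \left(16 + 5\right) - 4 = 21 - 4 = 17$)
$o{\left(-3,8 \right)} 15 + 44 = 17 \cdot 15 + 44 = 255 + 44 = 299$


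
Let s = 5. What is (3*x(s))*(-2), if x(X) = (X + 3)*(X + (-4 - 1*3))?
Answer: 96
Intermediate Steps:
x(X) = (-7 + X)*(3 + X) (x(X) = (3 + X)*(X + (-4 - 3)) = (3 + X)*(X - 7) = (3 + X)*(-7 + X) = (-7 + X)*(3 + X))
(3*x(s))*(-2) = (3*(-21 + 5**2 - 4*5))*(-2) = (3*(-21 + 25 - 20))*(-2) = (3*(-16))*(-2) = -48*(-2) = 96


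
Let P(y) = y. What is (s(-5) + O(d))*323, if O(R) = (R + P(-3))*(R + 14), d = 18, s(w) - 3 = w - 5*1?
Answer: 152779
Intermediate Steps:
s(w) = -2 + w (s(w) = 3 + (w - 5*1) = 3 + (w - 5) = 3 + (-5 + w) = -2 + w)
O(R) = (-3 + R)*(14 + R) (O(R) = (R - 3)*(R + 14) = (-3 + R)*(14 + R))
(s(-5) + O(d))*323 = ((-2 - 5) + (-42 + 18² + 11*18))*323 = (-7 + (-42 + 324 + 198))*323 = (-7 + 480)*323 = 473*323 = 152779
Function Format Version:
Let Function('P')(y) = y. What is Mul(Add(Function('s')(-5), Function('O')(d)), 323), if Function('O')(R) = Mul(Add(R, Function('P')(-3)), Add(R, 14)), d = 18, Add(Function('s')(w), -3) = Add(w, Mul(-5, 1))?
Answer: 152779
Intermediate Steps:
Function('s')(w) = Add(-2, w) (Function('s')(w) = Add(3, Add(w, Mul(-5, 1))) = Add(3, Add(w, -5)) = Add(3, Add(-5, w)) = Add(-2, w))
Function('O')(R) = Mul(Add(-3, R), Add(14, R)) (Function('O')(R) = Mul(Add(R, -3), Add(R, 14)) = Mul(Add(-3, R), Add(14, R)))
Mul(Add(Function('s')(-5), Function('O')(d)), 323) = Mul(Add(Add(-2, -5), Add(-42, Pow(18, 2), Mul(11, 18))), 323) = Mul(Add(-7, Add(-42, 324, 198)), 323) = Mul(Add(-7, 480), 323) = Mul(473, 323) = 152779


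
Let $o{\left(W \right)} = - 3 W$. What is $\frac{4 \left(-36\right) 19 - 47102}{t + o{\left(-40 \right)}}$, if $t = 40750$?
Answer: $- \frac{24919}{20435} \approx -1.2194$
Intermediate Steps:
$\frac{4 \left(-36\right) 19 - 47102}{t + o{\left(-40 \right)}} = \frac{4 \left(-36\right) 19 - 47102}{40750 - -120} = \frac{\left(-144\right) 19 - 47102}{40750 + 120} = \frac{-2736 - 47102}{40870} = \left(-49838\right) \frac{1}{40870} = - \frac{24919}{20435}$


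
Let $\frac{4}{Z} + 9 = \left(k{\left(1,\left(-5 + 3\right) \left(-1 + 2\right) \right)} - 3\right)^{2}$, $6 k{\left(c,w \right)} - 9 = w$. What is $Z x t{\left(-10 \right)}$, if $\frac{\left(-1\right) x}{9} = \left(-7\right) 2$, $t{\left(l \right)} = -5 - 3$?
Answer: $\frac{20736}{29} \approx 715.03$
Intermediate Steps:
$t{\left(l \right)} = -8$
$k{\left(c,w \right)} = \frac{3}{2} + \frac{w}{6}$
$x = 126$ ($x = - 9 \left(\left(-7\right) 2\right) = \left(-9\right) \left(-14\right) = 126$)
$Z = - \frac{144}{203}$ ($Z = \frac{4}{-9 + \left(\left(\frac{3}{2} + \frac{\left(-5 + 3\right) \left(-1 + 2\right)}{6}\right) - 3\right)^{2}} = \frac{4}{-9 + \left(\left(\frac{3}{2} + \frac{\left(-2\right) 1}{6}\right) - 3\right)^{2}} = \frac{4}{-9 + \left(\left(\frac{3}{2} + \frac{1}{6} \left(-2\right)\right) - 3\right)^{2}} = \frac{4}{-9 + \left(\left(\frac{3}{2} - \frac{1}{3}\right) - 3\right)^{2}} = \frac{4}{-9 + \left(\frac{7}{6} - 3\right)^{2}} = \frac{4}{-9 + \left(- \frac{11}{6}\right)^{2}} = \frac{4}{-9 + \frac{121}{36}} = \frac{4}{- \frac{203}{36}} = 4 \left(- \frac{36}{203}\right) = - \frac{144}{203} \approx -0.70936$)
$Z x t{\left(-10 \right)} = \left(- \frac{144}{203}\right) 126 \left(-8\right) = \left(- \frac{2592}{29}\right) \left(-8\right) = \frac{20736}{29}$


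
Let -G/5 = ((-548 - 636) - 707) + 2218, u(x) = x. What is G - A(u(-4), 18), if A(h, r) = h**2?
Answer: -1651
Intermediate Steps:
G = -1635 (G = -5*(((-548 - 636) - 707) + 2218) = -5*((-1184 - 707) + 2218) = -5*(-1891 + 2218) = -5*327 = -1635)
G - A(u(-4), 18) = -1635 - 1*(-4)**2 = -1635 - 1*16 = -1635 - 16 = -1651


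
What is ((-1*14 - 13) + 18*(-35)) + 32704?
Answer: 32047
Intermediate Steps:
((-1*14 - 13) + 18*(-35)) + 32704 = ((-14 - 13) - 630) + 32704 = (-27 - 630) + 32704 = -657 + 32704 = 32047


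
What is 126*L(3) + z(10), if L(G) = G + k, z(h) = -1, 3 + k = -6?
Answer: -757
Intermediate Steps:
k = -9 (k = -3 - 6 = -9)
L(G) = -9 + G (L(G) = G - 9 = -9 + G)
126*L(3) + z(10) = 126*(-9 + 3) - 1 = 126*(-6) - 1 = -756 - 1 = -757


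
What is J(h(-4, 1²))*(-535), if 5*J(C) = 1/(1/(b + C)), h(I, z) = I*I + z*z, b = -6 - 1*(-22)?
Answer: -3531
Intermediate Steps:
b = 16 (b = -6 + 22 = 16)
h(I, z) = I² + z²
J(C) = 16/5 + C/5 (J(C) = 1/(5*(1/(16 + C))) = (16 + C)/5 = 16/5 + C/5)
J(h(-4, 1²))*(-535) = (16/5 + ((-4)² + (1²)²)/5)*(-535) = (16/5 + (16 + 1²)/5)*(-535) = (16/5 + (16 + 1)/5)*(-535) = (16/5 + (⅕)*17)*(-535) = (16/5 + 17/5)*(-535) = (33/5)*(-535) = -3531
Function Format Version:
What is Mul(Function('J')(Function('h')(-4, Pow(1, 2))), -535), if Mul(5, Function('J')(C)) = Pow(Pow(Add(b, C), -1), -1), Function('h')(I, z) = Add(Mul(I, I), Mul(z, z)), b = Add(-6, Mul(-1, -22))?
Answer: -3531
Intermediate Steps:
b = 16 (b = Add(-6, 22) = 16)
Function('h')(I, z) = Add(Pow(I, 2), Pow(z, 2))
Function('J')(C) = Add(Rational(16, 5), Mul(Rational(1, 5), C)) (Function('J')(C) = Mul(Rational(1, 5), Pow(Pow(Add(16, C), -1), -1)) = Mul(Rational(1, 5), Add(16, C)) = Add(Rational(16, 5), Mul(Rational(1, 5), C)))
Mul(Function('J')(Function('h')(-4, Pow(1, 2))), -535) = Mul(Add(Rational(16, 5), Mul(Rational(1, 5), Add(Pow(-4, 2), Pow(Pow(1, 2), 2)))), -535) = Mul(Add(Rational(16, 5), Mul(Rational(1, 5), Add(16, Pow(1, 2)))), -535) = Mul(Add(Rational(16, 5), Mul(Rational(1, 5), Add(16, 1))), -535) = Mul(Add(Rational(16, 5), Mul(Rational(1, 5), 17)), -535) = Mul(Add(Rational(16, 5), Rational(17, 5)), -535) = Mul(Rational(33, 5), -535) = -3531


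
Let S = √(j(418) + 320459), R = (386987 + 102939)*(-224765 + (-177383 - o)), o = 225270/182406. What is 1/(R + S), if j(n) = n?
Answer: -182093093235267199118/35876594173287507212196591756247 - 2772662403*√35653/35876594173287507212196591756247 ≈ -5.0755e-12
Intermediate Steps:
o = 37545/30401 (o = 225270*(1/182406) = 37545/30401 ≈ 1.2350)
R = -5989707352891918/30401 (R = (386987 + 102939)*(-224765 + (-177383 - 1*37545/30401)) = 489926*(-224765 + (-177383 - 37545/30401)) = 489926*(-224765 - 5392658128/30401) = 489926*(-12225738893/30401) = -5989707352891918/30401 ≈ -1.9702e+11)
S = 3*√35653 (S = √(418 + 320459) = √320877 = 3*√35653 ≈ 566.46)
1/(R + S) = 1/(-5989707352891918/30401 + 3*√35653)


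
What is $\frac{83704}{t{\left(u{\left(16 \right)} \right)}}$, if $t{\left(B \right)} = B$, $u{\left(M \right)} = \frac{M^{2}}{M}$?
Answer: $\frac{10463}{2} \approx 5231.5$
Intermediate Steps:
$u{\left(M \right)} = M$
$\frac{83704}{t{\left(u{\left(16 \right)} \right)}} = \frac{83704}{16} = 83704 \cdot \frac{1}{16} = \frac{10463}{2}$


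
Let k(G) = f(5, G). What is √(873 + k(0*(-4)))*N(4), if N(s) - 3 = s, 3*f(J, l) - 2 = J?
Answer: 7*√7878/3 ≈ 207.10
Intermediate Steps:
f(J, l) = ⅔ + J/3
N(s) = 3 + s
k(G) = 7/3 (k(G) = ⅔ + (⅓)*5 = ⅔ + 5/3 = 7/3)
√(873 + k(0*(-4)))*N(4) = √(873 + 7/3)*(3 + 4) = √(2626/3)*7 = (√7878/3)*7 = 7*√7878/3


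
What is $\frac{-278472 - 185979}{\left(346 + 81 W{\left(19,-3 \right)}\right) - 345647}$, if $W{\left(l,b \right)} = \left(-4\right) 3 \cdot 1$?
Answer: $\frac{464451}{346273} \approx 1.3413$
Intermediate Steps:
$W{\left(l,b \right)} = -12$ ($W{\left(l,b \right)} = \left(-12\right) 1 = -12$)
$\frac{-278472 - 185979}{\left(346 + 81 W{\left(19,-3 \right)}\right) - 345647} = \frac{-278472 - 185979}{\left(346 + 81 \left(-12\right)\right) - 345647} = \frac{-278472 - 185979}{\left(346 - 972\right) - 345647} = - \frac{464451}{-626 - 345647} = - \frac{464451}{-346273} = \left(-464451\right) \left(- \frac{1}{346273}\right) = \frac{464451}{346273}$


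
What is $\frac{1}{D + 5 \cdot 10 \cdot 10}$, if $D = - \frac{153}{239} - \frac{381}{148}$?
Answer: $\frac{35372}{17572297} \approx 0.0020129$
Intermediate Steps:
$D = - \frac{113703}{35372}$ ($D = \left(-153\right) \frac{1}{239} - \frac{381}{148} = - \frac{153}{239} - \frac{381}{148} = - \frac{113703}{35372} \approx -3.2145$)
$\frac{1}{D + 5 \cdot 10 \cdot 10} = \frac{1}{- \frac{113703}{35372} + 5 \cdot 10 \cdot 10} = \frac{1}{- \frac{113703}{35372} + 50 \cdot 10} = \frac{1}{- \frac{113703}{35372} + 500} = \frac{1}{\frac{17572297}{35372}} = \frac{35372}{17572297}$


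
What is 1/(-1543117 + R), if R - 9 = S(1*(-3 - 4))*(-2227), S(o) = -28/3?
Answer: -3/4566968 ≈ -6.5689e-7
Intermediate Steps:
S(o) = -28/3 (S(o) = -28*1/3 = -28/3)
R = 62383/3 (R = 9 - 28/3*(-2227) = 9 + 62356/3 = 62383/3 ≈ 20794.)
1/(-1543117 + R) = 1/(-1543117 + 62383/3) = 1/(-4566968/3) = -3/4566968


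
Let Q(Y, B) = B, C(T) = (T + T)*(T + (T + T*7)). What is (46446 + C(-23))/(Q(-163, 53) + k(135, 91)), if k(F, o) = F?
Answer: 13992/47 ≈ 297.70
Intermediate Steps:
C(T) = 18*T**2 (C(T) = (2*T)*(T + (T + 7*T)) = (2*T)*(T + 8*T) = (2*T)*(9*T) = 18*T**2)
(46446 + C(-23))/(Q(-163, 53) + k(135, 91)) = (46446 + 18*(-23)**2)/(53 + 135) = (46446 + 18*529)/188 = (46446 + 9522)*(1/188) = 55968*(1/188) = 13992/47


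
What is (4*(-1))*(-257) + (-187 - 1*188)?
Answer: 653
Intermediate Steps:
(4*(-1))*(-257) + (-187 - 1*188) = -4*(-257) + (-187 - 188) = 1028 - 375 = 653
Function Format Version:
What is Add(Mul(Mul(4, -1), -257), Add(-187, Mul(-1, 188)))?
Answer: 653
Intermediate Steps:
Add(Mul(Mul(4, -1), -257), Add(-187, Mul(-1, 188))) = Add(Mul(-4, -257), Add(-187, -188)) = Add(1028, -375) = 653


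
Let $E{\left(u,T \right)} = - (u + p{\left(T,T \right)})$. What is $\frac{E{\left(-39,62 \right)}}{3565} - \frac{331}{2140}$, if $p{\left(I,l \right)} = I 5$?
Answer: $- \frac{351991}{1525820} \approx -0.23069$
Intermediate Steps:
$p{\left(I,l \right)} = 5 I$
$E{\left(u,T \right)} = - u - 5 T$ ($E{\left(u,T \right)} = - (u + 5 T) = - u - 5 T$)
$\frac{E{\left(-39,62 \right)}}{3565} - \frac{331}{2140} = \frac{\left(-1\right) \left(-39\right) - 310}{3565} - \frac{331}{2140} = \left(39 - 310\right) \frac{1}{3565} - \frac{331}{2140} = \left(-271\right) \frac{1}{3565} - \frac{331}{2140} = - \frac{271}{3565} - \frac{331}{2140} = - \frac{351991}{1525820}$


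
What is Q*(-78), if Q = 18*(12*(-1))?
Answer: 16848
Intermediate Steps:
Q = -216 (Q = 18*(-12) = -216)
Q*(-78) = -216*(-78) = 16848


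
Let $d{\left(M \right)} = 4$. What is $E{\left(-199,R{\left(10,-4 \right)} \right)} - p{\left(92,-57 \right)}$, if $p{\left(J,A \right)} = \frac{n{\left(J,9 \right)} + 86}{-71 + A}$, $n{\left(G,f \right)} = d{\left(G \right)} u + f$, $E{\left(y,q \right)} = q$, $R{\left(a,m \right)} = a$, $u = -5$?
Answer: $\frac{1355}{128} \approx 10.586$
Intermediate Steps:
$n{\left(G,f \right)} = -20 + f$ ($n{\left(G,f \right)} = 4 \left(-5\right) + f = -20 + f$)
$p{\left(J,A \right)} = \frac{75}{-71 + A}$ ($p{\left(J,A \right)} = \frac{\left(-20 + 9\right) + 86}{-71 + A} = \frac{-11 + 86}{-71 + A} = \frac{75}{-71 + A}$)
$E{\left(-199,R{\left(10,-4 \right)} \right)} - p{\left(92,-57 \right)} = 10 - \frac{75}{-71 - 57} = 10 - \frac{75}{-128} = 10 - 75 \left(- \frac{1}{128}\right) = 10 - - \frac{75}{128} = 10 + \frac{75}{128} = \frac{1355}{128}$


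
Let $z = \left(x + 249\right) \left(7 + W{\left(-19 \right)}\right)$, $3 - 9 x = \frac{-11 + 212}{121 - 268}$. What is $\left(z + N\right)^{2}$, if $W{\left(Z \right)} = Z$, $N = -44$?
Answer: $\frac{199415833600}{21609} \approx 9.2284 \cdot 10^{6}$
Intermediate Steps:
$x = \frac{214}{441}$ ($x = \frac{1}{3} - \frac{\left(-11 + 212\right) \frac{1}{121 - 268}}{9} = \frac{1}{3} - \frac{201 \frac{1}{-147}}{9} = \frac{1}{3} - \frac{201 \left(- \frac{1}{147}\right)}{9} = \frac{1}{3} - - \frac{67}{441} = \frac{1}{3} + \frac{67}{441} = \frac{214}{441} \approx 0.48526$)
$z = - \frac{440092}{147}$ ($z = \left(\frac{214}{441} + 249\right) \left(7 - 19\right) = \frac{110023}{441} \left(-12\right) = - \frac{440092}{147} \approx -2993.8$)
$\left(z + N\right)^{2} = \left(- \frac{440092}{147} - 44\right)^{2} = \left(- \frac{446560}{147}\right)^{2} = \frac{199415833600}{21609}$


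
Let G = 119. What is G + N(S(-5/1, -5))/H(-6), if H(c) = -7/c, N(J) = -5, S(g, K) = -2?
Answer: 803/7 ≈ 114.71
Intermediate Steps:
G + N(S(-5/1, -5))/H(-6) = 119 - 5/(-7/(-6)) = 119 - 5/(-7*(-1/6)) = 119 - 5/(7/6) = 119 + (6/7)*(-5) = 119 - 30/7 = 803/7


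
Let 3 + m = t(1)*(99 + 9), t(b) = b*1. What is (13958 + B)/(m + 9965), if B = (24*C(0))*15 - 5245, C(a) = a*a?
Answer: 8713/10070 ≈ 0.86524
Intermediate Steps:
C(a) = a**2
t(b) = b
m = 105 (m = -3 + 1*(99 + 9) = -3 + 1*108 = -3 + 108 = 105)
B = -5245 (B = (24*0**2)*15 - 5245 = (24*0)*15 - 5245 = 0*15 - 5245 = 0 - 5245 = -5245)
(13958 + B)/(m + 9965) = (13958 - 5245)/(105 + 9965) = 8713/10070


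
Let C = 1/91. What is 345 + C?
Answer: 31396/91 ≈ 345.01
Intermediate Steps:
C = 1/91 ≈ 0.010989
345 + C = 345 + 1/91 = 31396/91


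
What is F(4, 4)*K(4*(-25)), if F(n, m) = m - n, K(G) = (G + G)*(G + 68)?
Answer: 0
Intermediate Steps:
K(G) = 2*G*(68 + G) (K(G) = (2*G)*(68 + G) = 2*G*(68 + G))
F(4, 4)*K(4*(-25)) = (4 - 1*4)*(2*(4*(-25))*(68 + 4*(-25))) = (4 - 4)*(2*(-100)*(68 - 100)) = 0*(2*(-100)*(-32)) = 0*6400 = 0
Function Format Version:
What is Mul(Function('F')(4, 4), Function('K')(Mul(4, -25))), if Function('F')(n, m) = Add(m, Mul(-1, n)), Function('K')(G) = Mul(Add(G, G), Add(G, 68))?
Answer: 0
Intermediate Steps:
Function('K')(G) = Mul(2, G, Add(68, G)) (Function('K')(G) = Mul(Mul(2, G), Add(68, G)) = Mul(2, G, Add(68, G)))
Mul(Function('F')(4, 4), Function('K')(Mul(4, -25))) = Mul(Add(4, Mul(-1, 4)), Mul(2, Mul(4, -25), Add(68, Mul(4, -25)))) = Mul(Add(4, -4), Mul(2, -100, Add(68, -100))) = Mul(0, Mul(2, -100, -32)) = Mul(0, 6400) = 0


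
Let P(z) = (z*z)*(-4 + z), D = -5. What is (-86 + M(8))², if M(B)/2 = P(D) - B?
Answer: 304704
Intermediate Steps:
P(z) = z²*(-4 + z)
M(B) = -450 - 2*B (M(B) = 2*((-5)²*(-4 - 5) - B) = 2*(25*(-9) - B) = 2*(-225 - B) = -450 - 2*B)
(-86 + M(8))² = (-86 + (-450 - 2*8))² = (-86 + (-450 - 16))² = (-86 - 466)² = (-552)² = 304704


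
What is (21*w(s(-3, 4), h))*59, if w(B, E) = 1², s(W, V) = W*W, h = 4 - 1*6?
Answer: 1239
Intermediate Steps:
h = -2 (h = 4 - 6 = -2)
s(W, V) = W²
w(B, E) = 1
(21*w(s(-3, 4), h))*59 = (21*1)*59 = 21*59 = 1239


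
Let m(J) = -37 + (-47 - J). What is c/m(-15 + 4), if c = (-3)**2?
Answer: -9/73 ≈ -0.12329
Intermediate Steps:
m(J) = -84 - J
c = 9
c/m(-15 + 4) = 9/(-84 - (-15 + 4)) = 9/(-84 - 1*(-11)) = 9/(-84 + 11) = 9/(-73) = 9*(-1/73) = -9/73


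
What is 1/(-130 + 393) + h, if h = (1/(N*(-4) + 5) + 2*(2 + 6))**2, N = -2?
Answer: 11488272/44447 ≈ 258.47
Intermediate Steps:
h = 43681/169 (h = (1/(-2*(-4) + 5) + 2*(2 + 6))**2 = (1/(8 + 5) + 2*8)**2 = (1/13 + 16)**2 = (209/13)**2 = 43681/169 ≈ 258.47)
1/(-130 + 393) + h = 1/(-130 + 393) + 43681/169 = 1/263 + 43681/169 = 11488272/44447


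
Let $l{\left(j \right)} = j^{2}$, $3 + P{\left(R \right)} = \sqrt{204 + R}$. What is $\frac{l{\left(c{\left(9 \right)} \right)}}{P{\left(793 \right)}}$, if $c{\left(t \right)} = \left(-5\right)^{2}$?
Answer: $\frac{1875}{988} + \frac{625 \sqrt{997}}{988} \approx 21.872$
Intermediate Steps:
$c{\left(t \right)} = 25$
$P{\left(R \right)} = -3 + \sqrt{204 + R}$
$\frac{l{\left(c{\left(9 \right)} \right)}}{P{\left(793 \right)}} = \frac{25^{2}}{-3 + \sqrt{204 + 793}} = \frac{625}{-3 + \sqrt{997}}$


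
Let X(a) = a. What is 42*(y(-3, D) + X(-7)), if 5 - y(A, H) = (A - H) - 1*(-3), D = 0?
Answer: -84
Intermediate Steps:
y(A, H) = 2 + H - A (y(A, H) = 5 - ((A - H) - 1*(-3)) = 5 - ((A - H) + 3) = 5 - (3 + A - H) = 5 + (-3 + H - A) = 2 + H - A)
42*(y(-3, D) + X(-7)) = 42*((2 + 0 - 1*(-3)) - 7) = 42*((2 + 0 + 3) - 7) = 42*(5 - 7) = 42*(-2) = -84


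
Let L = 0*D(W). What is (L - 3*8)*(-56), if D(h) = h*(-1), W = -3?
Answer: 1344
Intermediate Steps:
D(h) = -h
L = 0 (L = 0*(-1*(-3)) = 0*3 = 0)
(L - 3*8)*(-56) = (0 - 3*8)*(-56) = (0 - 24)*(-56) = -24*(-56) = 1344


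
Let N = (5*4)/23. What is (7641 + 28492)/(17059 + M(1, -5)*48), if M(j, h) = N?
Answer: 831059/393317 ≈ 2.1129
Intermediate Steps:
N = 20/23 (N = 20*(1/23) = 20/23 ≈ 0.86957)
M(j, h) = 20/23
(7641 + 28492)/(17059 + M(1, -5)*48) = (7641 + 28492)/(17059 + (20/23)*48) = 36133/(17059 + 960/23) = 36133/(393317/23) = 36133*(23/393317) = 831059/393317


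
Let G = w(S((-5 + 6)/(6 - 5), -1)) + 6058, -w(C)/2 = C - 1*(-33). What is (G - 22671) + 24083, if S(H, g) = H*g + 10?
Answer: 7386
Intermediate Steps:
S(H, g) = 10 + H*g
w(C) = -66 - 2*C (w(C) = -2*(C - 1*(-33)) = -2*(C + 33) = -2*(33 + C) = -66 - 2*C)
G = 5974 (G = (-66 - 2*(10 + ((-5 + 6)/(6 - 5))*(-1))) + 6058 = (-66 - 2*(10 + (1/1)*(-1))) + 6058 = (-66 - 2*(10 + (1*1)*(-1))) + 6058 = (-66 - 2*(10 + 1*(-1))) + 6058 = (-66 - 2*(10 - 1)) + 6058 = (-66 - 2*9) + 6058 = (-66 - 18) + 6058 = -84 + 6058 = 5974)
(G - 22671) + 24083 = (5974 - 22671) + 24083 = -16697 + 24083 = 7386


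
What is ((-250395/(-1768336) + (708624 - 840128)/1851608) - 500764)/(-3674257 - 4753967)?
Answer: 204954231197283527/3449529945719768064 ≈ 0.059415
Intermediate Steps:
((-250395/(-1768336) + (708624 - 840128)/1851608) - 500764)/(-3674257 - 4753967) = ((-250395*(-1/1768336) - 131504*1/1851608) - 500764)/(-8428224) = ((250395/1768336 - 16438/231451) - 500764)*(-1/8428224) = (28886265977/409283135536 - 500764)*(-1/8428224) = -204954231197283527/409283135536*(-1/8428224) = 204954231197283527/3449529945719768064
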